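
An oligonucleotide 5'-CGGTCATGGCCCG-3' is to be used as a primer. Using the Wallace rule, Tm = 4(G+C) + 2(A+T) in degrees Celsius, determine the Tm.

46°C

Scanning the sequence gives A=1, T=2, G=5, C=5.
A+T = 3, G+C = 10
Tm = 2×3 + 4×10 = 46°C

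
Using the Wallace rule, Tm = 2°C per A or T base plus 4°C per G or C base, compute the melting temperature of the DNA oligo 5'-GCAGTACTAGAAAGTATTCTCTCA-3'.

66°C

A=8, G=4, C=5, T=7
AT pairs contribute 15, GC pairs contribute 9.
Tm = 2×15 + 4×9 = 66°C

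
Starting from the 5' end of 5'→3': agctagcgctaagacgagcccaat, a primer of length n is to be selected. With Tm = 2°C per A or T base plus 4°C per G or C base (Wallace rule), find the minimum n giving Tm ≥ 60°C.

n = 19

First 18 bases: AGCTAGCGCTAAGACGAG → Tm = 56°C (< 60°C)
First 19 bases: AGCTAGCGCTAAGACGAGC → Tm = 60°C (≥ 60°C)
Each additional base adds 2°C (A/T) or 4°C (G/C), so Tm is non-decreasing in n; n = 19 is the first length to reach 60°C.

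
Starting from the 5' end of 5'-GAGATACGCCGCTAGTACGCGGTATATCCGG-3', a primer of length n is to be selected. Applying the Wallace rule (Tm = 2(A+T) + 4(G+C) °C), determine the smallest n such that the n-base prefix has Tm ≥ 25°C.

n = 9

First 8 bases: GAGATACG → Tm = 24°C (< 25°C)
First 9 bases: GAGATACGC → Tm = 28°C (≥ 25°C)
Since every base adds ≥2°C, Tm only increases with n, so the threshold is first crossed at n = 9.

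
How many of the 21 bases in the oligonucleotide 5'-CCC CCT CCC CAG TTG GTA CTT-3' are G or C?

13

Scanning the sequence gives A=2, G=3, C=10, T=6.
G+C = 3 + 10 = 13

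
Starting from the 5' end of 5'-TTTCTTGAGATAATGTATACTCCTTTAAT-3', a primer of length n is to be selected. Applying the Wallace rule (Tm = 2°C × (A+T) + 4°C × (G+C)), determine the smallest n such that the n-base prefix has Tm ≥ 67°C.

First 26 bases: TTTCTTGAGATAATGTATACTCCTTT → Tm = 66°C (< 67°C)
First 27 bases: TTTCTTGAGATAATGTATACTCCTTTA → Tm = 68°C (≥ 67°C)
Since every base adds ≥2°C, Tm only increases with n, so the threshold is first crossed at n = 27.

n = 27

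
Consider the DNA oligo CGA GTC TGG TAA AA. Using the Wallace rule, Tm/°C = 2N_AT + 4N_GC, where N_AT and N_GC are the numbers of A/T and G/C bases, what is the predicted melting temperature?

Base counts: T=3, G=4, A=5, C=2
A+T = 8, G+C = 6
Tm = 2(8) + 4(6) = 16 + 24 = 40°C

40°C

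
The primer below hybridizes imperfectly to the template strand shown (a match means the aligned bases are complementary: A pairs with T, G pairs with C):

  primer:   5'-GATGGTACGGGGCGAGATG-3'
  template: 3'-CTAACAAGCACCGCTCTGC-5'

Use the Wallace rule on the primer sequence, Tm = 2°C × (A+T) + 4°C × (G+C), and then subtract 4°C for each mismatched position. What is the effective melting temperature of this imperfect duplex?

Primer base counts: A=4, T=3, G=10, C=2 → A+T=7, G+C=12
Perfect-match Tm = 2(7) + 4(12) = 14 + 48 = 62°C
Mismatches (positions where the bases are not complementary): 4 (at positions 4, 7, 10, 18)
Effective Tm = 62 − 4×4 = 62 − 16 = 46°C

46°C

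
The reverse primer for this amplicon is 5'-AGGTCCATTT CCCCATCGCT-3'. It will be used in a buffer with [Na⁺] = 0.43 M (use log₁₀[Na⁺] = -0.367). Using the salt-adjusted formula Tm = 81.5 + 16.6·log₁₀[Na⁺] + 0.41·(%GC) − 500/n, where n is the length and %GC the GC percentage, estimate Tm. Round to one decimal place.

73.0°C

Length n = 20. Scanning the sequence gives T=6, G=3, A=3, C=8.
G+C = 11, so %GC = 11/20 × 100 = 55%
Salt term: 16.6 × (-0.367) = -6.092
GC term: 0.41 × 55 = 22.55; length term: −500/20 = −25
Tm = 81.5 + (-6.092) + 22.55 − 25 = 72.958 → 73.0°C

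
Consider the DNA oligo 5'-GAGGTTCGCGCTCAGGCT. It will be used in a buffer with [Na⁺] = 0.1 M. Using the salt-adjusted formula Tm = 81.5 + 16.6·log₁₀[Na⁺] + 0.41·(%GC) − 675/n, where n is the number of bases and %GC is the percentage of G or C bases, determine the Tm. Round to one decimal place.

Length n = 18. Base counts: A=2, G=7, T=4, C=5
G+C = 12, so %GC = 12/18 × 100 = 66.667%
Salt term: 16.6 × (-1) = -16.6
GC term: 0.41 × 66.667 = 27.333; length term: −675/18 = −37.5
Tm = 81.5 + (-16.6) + 27.333 − 37.5 = 54.733 → 54.7°C

54.7°C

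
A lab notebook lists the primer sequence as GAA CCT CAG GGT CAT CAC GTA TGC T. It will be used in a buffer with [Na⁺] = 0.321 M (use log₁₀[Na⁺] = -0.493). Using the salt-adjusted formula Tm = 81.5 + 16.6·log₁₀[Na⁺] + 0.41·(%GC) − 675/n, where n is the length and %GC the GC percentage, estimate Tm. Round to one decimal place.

Length n = 25. Counting bases: T=6, A=6, G=6, C=7
G+C = 13, so %GC = 13/25 × 100 = 52%
Salt term: 16.6 × (-0.493) = -8.184
GC term: 0.41 × 52 = 21.32; length term: −675/25 = −27
Tm = 81.5 + (-8.184) + 21.32 − 27 = 67.636 → 67.6°C

67.6°C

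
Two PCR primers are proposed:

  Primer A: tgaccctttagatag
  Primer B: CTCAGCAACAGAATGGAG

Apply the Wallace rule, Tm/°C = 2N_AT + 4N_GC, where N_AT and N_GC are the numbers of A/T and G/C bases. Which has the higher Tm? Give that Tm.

Primer B, 54°C

Primer A: A+T=9, G+C=6 → Tm = 2(9)+4(6) = 42°C
Primer B: A+T=9, G+C=9 → Tm = 2(9)+4(9) = 54°C
42°C vs 54°C → primer B is higher.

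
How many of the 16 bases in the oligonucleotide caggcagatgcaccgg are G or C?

Base counts: G=6, T=1, A=4, C=5
Total G or C: 6 + 5 = 11

11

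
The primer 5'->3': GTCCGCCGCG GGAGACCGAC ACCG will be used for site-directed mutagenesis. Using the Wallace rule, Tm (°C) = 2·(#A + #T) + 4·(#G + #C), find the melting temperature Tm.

86°C

Base counts: A=4, G=9, C=10, T=1
A+T = 5, G+C = 19
Tm = 2×5 + 4×19 = 86°C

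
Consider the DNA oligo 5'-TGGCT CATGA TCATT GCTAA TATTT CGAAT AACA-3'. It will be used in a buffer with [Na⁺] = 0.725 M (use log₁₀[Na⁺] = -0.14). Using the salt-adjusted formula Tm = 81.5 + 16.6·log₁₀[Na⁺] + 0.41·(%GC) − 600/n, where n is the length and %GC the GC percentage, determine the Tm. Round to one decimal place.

74.8°C

Length n = 34. Scanning the sequence gives A=11, C=6, G=5, T=12.
G+C = 11, so %GC = 11/34 × 100 = 32.353%
Salt term: 16.6 × (-0.14) = -2.324
GC term: 0.41 × 32.353 = 13.265; length term: −600/34 = −17.647
Tm = 81.5 + (-2.324) + 13.265 − 17.647 = 74.794 → 74.8°C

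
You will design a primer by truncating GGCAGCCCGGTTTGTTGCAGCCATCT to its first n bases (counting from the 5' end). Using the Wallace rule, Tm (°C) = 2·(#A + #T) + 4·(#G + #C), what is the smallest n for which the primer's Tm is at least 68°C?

First 20 bases: GGCAGCCCGGTTTGTTGCAG → Tm = 66°C (< 68°C)
First 21 bases: GGCAGCCCGGTTTGTTGCAGC → Tm = 70°C (≥ 68°C)
Since every base adds ≥2°C, Tm only increases with n, so the threshold is first crossed at n = 21.

n = 21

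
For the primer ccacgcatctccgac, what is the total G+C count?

10

Counting bases: T=2, A=3, G=2, C=8
G+C = 2 + 8 = 10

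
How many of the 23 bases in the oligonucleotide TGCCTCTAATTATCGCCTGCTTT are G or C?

Base counts: A=3, G=3, T=10, C=7
G+C = 3 + 7 = 10

10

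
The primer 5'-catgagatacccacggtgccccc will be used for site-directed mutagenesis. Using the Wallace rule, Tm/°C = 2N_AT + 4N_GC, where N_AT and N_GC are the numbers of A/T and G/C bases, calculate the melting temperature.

76°C

Base counts: A=5, T=3, C=10, G=5
A+T = 8, G+C = 15
Tm = 2×8 + 4×15 = 76°C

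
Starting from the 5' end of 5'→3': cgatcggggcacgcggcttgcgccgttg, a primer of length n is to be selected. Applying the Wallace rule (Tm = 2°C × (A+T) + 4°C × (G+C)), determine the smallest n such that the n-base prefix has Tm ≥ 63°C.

n = 18

First 17 bases: CGATCGGGGCACGCGGC → Tm = 62°C (< 63°C)
First 18 bases: CGATCGGGGCACGCGGCT → Tm = 64°C (≥ 63°C)
Each additional base adds 2°C (A/T) or 4°C (G/C), so Tm is non-decreasing in n; n = 18 is the first length to reach 63°C.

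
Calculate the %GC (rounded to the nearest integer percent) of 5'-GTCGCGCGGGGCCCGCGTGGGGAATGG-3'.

81%

T=3, G=15, A=2, C=7
G+C = 15 + 7 = 22 out of 27 bases
%GC = 22/27 × 100 = 81.48% ≈ 81%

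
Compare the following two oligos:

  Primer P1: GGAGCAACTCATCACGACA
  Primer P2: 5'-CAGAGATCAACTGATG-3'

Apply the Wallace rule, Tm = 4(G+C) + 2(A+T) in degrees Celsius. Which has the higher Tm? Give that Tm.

Primer P1: A+T=9, G+C=10 → Tm = 2(9)+4(10) = 58°C
Primer P2: A+T=9, G+C=7 → Tm = 2(9)+4(7) = 46°C
58°C vs 46°C → primer P1 is higher.

Primer P1, 58°C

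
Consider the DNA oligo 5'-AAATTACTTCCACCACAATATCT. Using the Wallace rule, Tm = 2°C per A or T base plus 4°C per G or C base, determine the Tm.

Base counts: T=7, G=0, C=7, A=9
AT pairs contribute 16, GC pairs contribute 7.
Tm = 2(16) + 4(7) = 32 + 28 = 60°C

60°C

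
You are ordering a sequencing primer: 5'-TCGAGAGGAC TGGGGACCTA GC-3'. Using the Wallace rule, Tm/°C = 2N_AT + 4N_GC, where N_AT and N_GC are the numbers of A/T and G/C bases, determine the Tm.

Counting bases: G=9, A=5, C=5, T=3
AT pairs contribute 8, GC pairs contribute 14.
Tm = 4·14 + 2·8 = 56 + 16 = 72°C

72°C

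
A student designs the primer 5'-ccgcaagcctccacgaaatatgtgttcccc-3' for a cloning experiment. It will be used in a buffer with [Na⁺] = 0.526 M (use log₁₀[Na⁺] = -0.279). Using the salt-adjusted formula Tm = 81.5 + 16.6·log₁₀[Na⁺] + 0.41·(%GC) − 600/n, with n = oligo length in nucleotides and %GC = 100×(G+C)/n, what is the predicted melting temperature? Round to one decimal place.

80.1°C

Length n = 30. Scanning the sequence gives T=6, A=7, G=5, C=12.
G+C = 17, so %GC = 17/30 × 100 = 56.667%
Salt term: 16.6 × (-0.279) = -4.631
GC term: 0.41 × 56.667 = 23.233; length term: −600/30 = −20
Tm = 81.5 + (-4.631) + 23.233 − 20 = 80.102 → 80.1°C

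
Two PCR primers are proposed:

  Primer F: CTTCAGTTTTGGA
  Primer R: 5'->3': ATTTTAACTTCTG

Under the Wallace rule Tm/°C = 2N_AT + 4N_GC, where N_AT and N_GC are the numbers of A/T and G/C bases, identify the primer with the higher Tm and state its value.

Primer F: A+T=8, G+C=5 → Tm = 2(8)+4(5) = 36°C
Primer R: A+T=10, G+C=3 → Tm = 2(10)+4(3) = 32°C
36°C vs 32°C → primer F is higher.

Primer F, 36°C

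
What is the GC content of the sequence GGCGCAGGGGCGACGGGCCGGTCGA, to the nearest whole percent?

Scanning the sequence gives C=7, T=1, A=3, G=14.
G+C = 14 + 7 = 21 out of 25 bases
%GC = 21/25 × 100 = 84% ≈ 84%

84%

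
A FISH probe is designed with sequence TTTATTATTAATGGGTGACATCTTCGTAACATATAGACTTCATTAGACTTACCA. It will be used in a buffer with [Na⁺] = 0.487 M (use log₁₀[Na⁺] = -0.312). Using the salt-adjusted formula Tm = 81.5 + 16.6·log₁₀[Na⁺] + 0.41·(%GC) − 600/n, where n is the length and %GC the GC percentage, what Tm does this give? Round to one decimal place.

77.4°C

Length n = 54. C=9, G=7, A=17, T=21
G+C = 16, so %GC = 16/54 × 100 = 29.63%
Salt term: 16.6 × (-0.312) = -5.179
GC term: 0.41 × 29.63 = 12.148; length term: −600/54 = −11.111
Tm = 81.5 + (-5.179) + 12.148 − 11.111 = 77.358 → 77.4°C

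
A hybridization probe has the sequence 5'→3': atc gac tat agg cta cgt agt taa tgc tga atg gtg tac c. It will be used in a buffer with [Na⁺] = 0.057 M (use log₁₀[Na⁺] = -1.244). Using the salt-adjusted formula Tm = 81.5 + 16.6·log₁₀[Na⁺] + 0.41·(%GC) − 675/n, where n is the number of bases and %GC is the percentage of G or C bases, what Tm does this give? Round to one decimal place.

61.4°C

Length n = 40. Counting bases: C=7, G=10, T=12, A=11
G+C = 17, so %GC = 17/40 × 100 = 42.5%
Salt term: 16.6 × (-1.244) = -20.65
GC term: 0.41 × 42.5 = 17.425; length term: −675/40 = −16.875
Tm = 81.5 + (-20.65) + 17.425 − 16.875 = 61.4 → 61.4°C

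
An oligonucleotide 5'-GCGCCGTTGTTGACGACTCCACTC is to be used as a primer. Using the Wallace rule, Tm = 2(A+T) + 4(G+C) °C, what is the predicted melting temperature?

78°C

Base counts: A=3, T=6, C=9, G=6
So N_AT = 9 and N_GC = 15.
Tm = 2(9) + 4(15) = 18 + 60 = 78°C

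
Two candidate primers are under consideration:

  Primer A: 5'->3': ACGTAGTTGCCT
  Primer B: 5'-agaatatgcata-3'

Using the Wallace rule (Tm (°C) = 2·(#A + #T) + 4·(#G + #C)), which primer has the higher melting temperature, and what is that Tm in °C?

Primer A, 36°C

Primer A: A+T=6, G+C=6 → Tm = 2(6)+4(6) = 36°C
Primer B: A+T=9, G+C=3 → Tm = 2(9)+4(3) = 30°C
36°C vs 30°C → primer A is higher.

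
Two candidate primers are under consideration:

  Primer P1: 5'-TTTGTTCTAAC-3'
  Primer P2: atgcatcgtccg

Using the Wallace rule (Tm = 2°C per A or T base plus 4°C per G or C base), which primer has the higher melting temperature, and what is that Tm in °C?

Primer P1: A+T=8, G+C=3 → Tm = 2(8)+4(3) = 28°C
Primer P2: A+T=5, G+C=7 → Tm = 2(5)+4(7) = 38°C
28°C vs 38°C → primer P2 is higher.

Primer P2, 38°C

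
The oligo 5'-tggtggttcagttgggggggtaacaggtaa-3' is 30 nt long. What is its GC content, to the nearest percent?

Counting bases: C=2, A=6, G=14, T=8
G+C = 14 + 2 = 16 out of 30 bases
%GC = 16/30 × 100 = 53.33% ≈ 53%

53%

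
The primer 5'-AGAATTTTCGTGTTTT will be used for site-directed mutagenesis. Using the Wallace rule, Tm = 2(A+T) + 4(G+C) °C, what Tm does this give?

40°C

Base counts: A=3, G=3, T=9, C=1
AT pairs contribute 12, GC pairs contribute 4.
Tm = 2(12) + 4(4) = 24 + 16 = 40°C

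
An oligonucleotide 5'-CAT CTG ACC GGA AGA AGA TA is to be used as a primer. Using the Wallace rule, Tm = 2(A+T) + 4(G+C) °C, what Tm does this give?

Counting bases: G=5, T=3, C=4, A=8
A+T = 11, G+C = 9
Tm = 2(11) + 4(9) = 22 + 36 = 58°C

58°C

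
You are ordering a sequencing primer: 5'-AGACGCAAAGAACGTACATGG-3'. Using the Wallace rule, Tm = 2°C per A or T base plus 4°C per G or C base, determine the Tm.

Base counts: G=6, T=2, C=4, A=9
AT pairs contribute 11, GC pairs contribute 10.
Tm = 2×11 + 4×10 = 62°C

62°C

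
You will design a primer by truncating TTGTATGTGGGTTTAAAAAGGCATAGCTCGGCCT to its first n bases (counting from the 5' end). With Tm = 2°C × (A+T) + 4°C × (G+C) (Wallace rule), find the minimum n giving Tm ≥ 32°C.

First 10 bases: TTGTATGTGG → Tm = 28°C (< 32°C)
First 11 bases: TTGTATGTGGG → Tm = 32°C (≥ 32°C)
Since every base adds ≥2°C, Tm only increases with n, so the threshold is first crossed at n = 11.

n = 11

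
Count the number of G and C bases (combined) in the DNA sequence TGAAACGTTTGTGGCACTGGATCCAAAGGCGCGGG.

Base counts: T=7, C=7, G=13, A=8
G+C = 13 + 7 = 20

20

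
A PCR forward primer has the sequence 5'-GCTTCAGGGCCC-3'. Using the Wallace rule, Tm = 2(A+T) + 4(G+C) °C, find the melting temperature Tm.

42°C

Counting bases: C=5, T=2, A=1, G=4
So N_AT = 3 and N_GC = 9.
Tm = 2×3 + 4×9 = 42°C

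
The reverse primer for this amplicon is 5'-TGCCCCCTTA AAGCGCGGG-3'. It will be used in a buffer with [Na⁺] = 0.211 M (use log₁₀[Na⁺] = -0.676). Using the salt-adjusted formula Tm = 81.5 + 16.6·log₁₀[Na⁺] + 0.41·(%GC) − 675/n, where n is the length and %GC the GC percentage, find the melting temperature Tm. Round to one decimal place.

62.8°C

Length n = 19. Scanning the sequence gives T=3, C=7, A=3, G=6.
G+C = 13, so %GC = 13/19 × 100 = 68.421%
Salt term: 16.6 × (-0.676) = -11.222
GC term: 0.41 × 68.421 = 28.053; length term: −675/19 = −35.526
Tm = 81.5 + (-11.222) + 28.053 − 35.526 = 62.805 → 62.8°C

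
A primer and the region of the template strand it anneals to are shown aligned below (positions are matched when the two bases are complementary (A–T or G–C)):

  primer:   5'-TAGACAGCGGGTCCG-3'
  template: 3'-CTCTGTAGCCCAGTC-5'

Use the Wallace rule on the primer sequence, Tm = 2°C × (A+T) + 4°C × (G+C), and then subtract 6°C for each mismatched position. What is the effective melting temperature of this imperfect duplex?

Primer base counts: A=3, T=2, G=6, C=4 → A+T=5, G+C=10
Perfect-match Tm = 2(5) + 4(10) = 10 + 40 = 50°C
Mismatches (positions where the bases are not complementary): 3 (at positions 1, 7, 14)
Effective Tm = 50 − 3×6 = 50 − 18 = 32°C

32°C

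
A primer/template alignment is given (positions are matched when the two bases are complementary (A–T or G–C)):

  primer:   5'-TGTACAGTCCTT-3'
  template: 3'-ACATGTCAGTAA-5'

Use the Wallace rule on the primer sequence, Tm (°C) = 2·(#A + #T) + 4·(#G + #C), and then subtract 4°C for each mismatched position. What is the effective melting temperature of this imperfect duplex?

30°C

Primer base counts: A=2, T=5, G=2, C=3 → A+T=7, G+C=5
Perfect-match Tm = 2(7) + 4(5) = 14 + 20 = 34°C
Mismatches (positions where the bases are not complementary): 1 (at position 10)
Effective Tm = 34 − 1×4 = 34 − 4 = 30°C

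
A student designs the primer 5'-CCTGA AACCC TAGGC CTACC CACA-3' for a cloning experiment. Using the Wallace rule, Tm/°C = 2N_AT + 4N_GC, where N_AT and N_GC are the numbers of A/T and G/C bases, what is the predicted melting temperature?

76°C

Counting bases: A=7, T=3, C=11, G=3
So N_AT = 10 and N_GC = 14.
Tm = 2(10) + 4(14) = 20 + 56 = 76°C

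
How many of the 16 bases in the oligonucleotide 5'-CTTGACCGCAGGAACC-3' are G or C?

10

Scanning the sequence gives T=2, G=4, A=4, C=6.
Total G or C: 4 + 6 = 10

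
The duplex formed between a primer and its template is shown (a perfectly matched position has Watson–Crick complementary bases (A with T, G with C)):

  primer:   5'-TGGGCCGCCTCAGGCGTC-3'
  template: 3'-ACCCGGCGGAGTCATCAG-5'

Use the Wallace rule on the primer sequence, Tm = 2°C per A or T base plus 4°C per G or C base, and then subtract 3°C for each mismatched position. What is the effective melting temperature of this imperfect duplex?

58°C

Primer base counts: A=1, T=3, G=7, C=7 → A+T=4, G+C=14
Perfect-match Tm = 2(4) + 4(14) = 8 + 56 = 64°C
Mismatches (positions where the bases are not complementary): 2 (at positions 14, 15)
Effective Tm = 64 − 2×3 = 64 − 6 = 58°C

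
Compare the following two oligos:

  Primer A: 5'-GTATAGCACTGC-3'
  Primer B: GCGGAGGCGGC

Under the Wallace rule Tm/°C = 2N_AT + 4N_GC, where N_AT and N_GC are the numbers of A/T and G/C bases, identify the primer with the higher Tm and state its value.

Primer B, 42°C

Primer A: A+T=6, G+C=6 → Tm = 2(6)+4(6) = 36°C
Primer B: A+T=1, G+C=10 → Tm = 2(1)+4(10) = 42°C
36°C vs 42°C → primer B is higher.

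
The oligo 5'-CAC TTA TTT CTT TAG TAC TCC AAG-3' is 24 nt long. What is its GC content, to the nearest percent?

33%

Base counts: C=6, G=2, A=6, T=10
G+C = 2 + 6 = 8 out of 24 bases
%GC = 8/24 × 100 = 33.33% ≈ 33%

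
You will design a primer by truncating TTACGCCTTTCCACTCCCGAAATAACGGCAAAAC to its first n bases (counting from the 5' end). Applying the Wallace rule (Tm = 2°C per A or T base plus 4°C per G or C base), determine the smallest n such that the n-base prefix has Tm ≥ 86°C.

n = 29

First 28 bases: TTACGCCTTTCCACTCCCGAAATAACGG → Tm = 84°C (< 86°C)
First 29 bases: TTACGCCTTTCCACTCCCGAAATAACGGC → Tm = 88°C (≥ 86°C)
Each additional base adds 2°C (A/T) or 4°C (G/C), so Tm is non-decreasing in n; n = 29 is the first length to reach 86°C.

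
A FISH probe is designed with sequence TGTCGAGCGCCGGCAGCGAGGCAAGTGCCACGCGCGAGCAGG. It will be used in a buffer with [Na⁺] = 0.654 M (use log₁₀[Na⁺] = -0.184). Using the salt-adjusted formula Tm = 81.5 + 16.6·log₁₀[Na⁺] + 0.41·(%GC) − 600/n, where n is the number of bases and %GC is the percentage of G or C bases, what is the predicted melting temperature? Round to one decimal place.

Length n = 42. Counting bases: G=18, A=8, T=3, C=13
G+C = 31, so %GC = 31/42 × 100 = 73.81%
Salt term: 16.6 × (-0.184) = -3.054
GC term: 0.41 × 73.81 = 30.262; length term: −600/42 = −14.286
Tm = 81.5 + (-3.054) + 30.262 − 14.286 = 94.422 → 94.4°C

94.4°C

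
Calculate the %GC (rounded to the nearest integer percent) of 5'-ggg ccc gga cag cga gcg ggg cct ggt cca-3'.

80%

T=2, A=4, C=10, G=14
G+C = 14 + 10 = 24 out of 30 bases
%GC = 24/30 × 100 = 80% ≈ 80%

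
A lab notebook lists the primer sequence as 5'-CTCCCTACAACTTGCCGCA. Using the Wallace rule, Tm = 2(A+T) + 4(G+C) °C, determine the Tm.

60°C

A=4, C=9, T=4, G=2
So N_AT = 8 and N_GC = 11.
Tm = 2(8) + 4(11) = 16 + 44 = 60°C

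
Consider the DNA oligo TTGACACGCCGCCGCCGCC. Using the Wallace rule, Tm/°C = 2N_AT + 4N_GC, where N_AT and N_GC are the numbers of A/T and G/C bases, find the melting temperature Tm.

Base counts: C=10, T=2, A=2, G=5
A+T = 4, G+C = 15
Tm = 2×4 + 4×15 = 68°C

68°C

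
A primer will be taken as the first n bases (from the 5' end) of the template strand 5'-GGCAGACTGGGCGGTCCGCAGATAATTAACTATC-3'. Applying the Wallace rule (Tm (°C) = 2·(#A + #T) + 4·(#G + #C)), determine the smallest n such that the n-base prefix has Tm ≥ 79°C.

First 23 bases: GGCAGACTGGGCGGTCCGCAGAT → Tm = 78°C (< 79°C)
First 24 bases: GGCAGACTGGGCGGTCCGCAGATA → Tm = 80°C (≥ 79°C)
Since every base adds ≥2°C, Tm only increases with n, so the threshold is first crossed at n = 24.

n = 24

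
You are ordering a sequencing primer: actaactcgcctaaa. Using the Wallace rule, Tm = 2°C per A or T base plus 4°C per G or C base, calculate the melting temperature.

42°C

Scanning the sequence gives G=1, A=6, T=3, C=5.
So N_AT = 9 and N_GC = 6.
Tm = 4·6 + 2·9 = 24 + 18 = 42°C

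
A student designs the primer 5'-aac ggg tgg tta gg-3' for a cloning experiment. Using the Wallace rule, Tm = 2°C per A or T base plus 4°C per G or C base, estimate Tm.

Scanning the sequence gives C=1, A=3, G=7, T=3.
So N_AT = 6 and N_GC = 8.
Tm = 2×6 + 4×8 = 44°C

44°C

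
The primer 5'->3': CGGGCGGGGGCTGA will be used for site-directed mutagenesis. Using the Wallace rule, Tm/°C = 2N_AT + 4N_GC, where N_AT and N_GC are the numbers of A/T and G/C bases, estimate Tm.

52°C

A=1, C=3, T=1, G=9
So N_AT = 2 and N_GC = 12.
Tm = 4·12 + 2·2 = 48 + 4 = 52°C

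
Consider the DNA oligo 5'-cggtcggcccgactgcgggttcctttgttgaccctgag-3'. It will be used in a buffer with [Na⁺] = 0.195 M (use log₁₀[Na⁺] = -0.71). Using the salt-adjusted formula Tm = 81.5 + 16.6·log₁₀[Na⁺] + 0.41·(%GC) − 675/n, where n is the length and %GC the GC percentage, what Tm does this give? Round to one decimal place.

Length n = 38. Counting bases: T=10, C=12, G=13, A=3
G+C = 25, so %GC = 25/38 × 100 = 65.789%
Salt term: 16.6 × (-0.71) = -11.786
GC term: 0.41 × 65.789 = 26.973; length term: −675/38 = −17.763
Tm = 81.5 + (-11.786) + 26.973 − 17.763 = 78.924 → 78.9°C

78.9°C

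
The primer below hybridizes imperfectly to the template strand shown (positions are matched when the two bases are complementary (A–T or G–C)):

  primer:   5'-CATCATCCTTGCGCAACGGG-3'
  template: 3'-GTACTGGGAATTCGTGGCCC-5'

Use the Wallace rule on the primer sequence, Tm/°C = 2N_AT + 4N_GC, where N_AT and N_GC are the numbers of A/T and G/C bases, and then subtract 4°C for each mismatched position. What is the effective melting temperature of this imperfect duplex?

44°C

Primer base counts: A=4, T=4, G=5, C=7 → A+T=8, G+C=12
Perfect-match Tm = 2(8) + 4(12) = 16 + 48 = 64°C
Mismatches (positions where the bases are not complementary): 5 (at positions 4, 6, 11, 12, 16)
Effective Tm = 64 − 5×4 = 64 − 20 = 44°C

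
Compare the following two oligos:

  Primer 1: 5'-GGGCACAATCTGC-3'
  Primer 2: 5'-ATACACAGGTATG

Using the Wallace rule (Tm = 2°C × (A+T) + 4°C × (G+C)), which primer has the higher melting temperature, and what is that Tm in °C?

Primer 1: A+T=5, G+C=8 → Tm = 2(5)+4(8) = 42°C
Primer 2: A+T=8, G+C=5 → Tm = 2(8)+4(5) = 36°C
42°C vs 36°C → primer 1 is higher.

Primer 1, 42°C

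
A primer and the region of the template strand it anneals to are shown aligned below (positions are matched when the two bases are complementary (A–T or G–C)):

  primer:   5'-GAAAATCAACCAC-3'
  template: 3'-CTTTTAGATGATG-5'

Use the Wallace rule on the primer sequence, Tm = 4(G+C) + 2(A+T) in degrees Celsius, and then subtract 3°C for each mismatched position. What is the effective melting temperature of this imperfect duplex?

Primer base counts: A=7, T=1, G=1, C=4 → A+T=8, G+C=5
Perfect-match Tm = 2(8) + 4(5) = 16 + 20 = 36°C
Mismatches (positions where the bases are not complementary): 2 (at positions 8, 11)
Effective Tm = 36 − 2×3 = 36 − 6 = 30°C

30°C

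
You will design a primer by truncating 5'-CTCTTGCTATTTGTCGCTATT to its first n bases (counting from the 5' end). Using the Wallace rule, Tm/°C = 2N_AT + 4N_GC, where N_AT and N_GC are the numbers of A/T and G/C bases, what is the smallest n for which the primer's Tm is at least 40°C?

First 14 bases: CTCTTGCTATTTGT → Tm = 38°C (< 40°C)
First 15 bases: CTCTTGCTATTTGTC → Tm = 42°C (≥ 40°C)
Since every base adds ≥2°C, Tm only increases with n, so the threshold is first crossed at n = 15.

n = 15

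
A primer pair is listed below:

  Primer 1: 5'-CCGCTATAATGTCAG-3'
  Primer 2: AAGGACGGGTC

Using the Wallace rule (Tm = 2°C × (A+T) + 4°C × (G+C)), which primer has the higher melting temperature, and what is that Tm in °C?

Primer 1, 44°C

Primer 1: A+T=8, G+C=7 → Tm = 2(8)+4(7) = 44°C
Primer 2: A+T=4, G+C=7 → Tm = 2(4)+4(7) = 36°C
44°C vs 36°C → primer 1 is higher.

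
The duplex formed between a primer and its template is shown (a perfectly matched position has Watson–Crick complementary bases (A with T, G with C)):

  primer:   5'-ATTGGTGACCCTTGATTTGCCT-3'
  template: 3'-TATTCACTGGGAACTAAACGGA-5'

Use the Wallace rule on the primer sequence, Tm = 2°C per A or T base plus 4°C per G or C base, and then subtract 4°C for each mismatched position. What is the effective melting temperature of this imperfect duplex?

Primer base counts: A=3, T=9, G=5, C=5 → A+T=12, G+C=10
Perfect-match Tm = 2(12) + 4(10) = 24 + 40 = 64°C
Mismatches (positions where the bases are not complementary): 2 (at positions 3, 4)
Effective Tm = 64 − 2×4 = 64 − 8 = 56°C

56°C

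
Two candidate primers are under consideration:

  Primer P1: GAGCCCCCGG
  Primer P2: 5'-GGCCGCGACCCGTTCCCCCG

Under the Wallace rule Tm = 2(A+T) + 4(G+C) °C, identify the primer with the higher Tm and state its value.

Primer P2, 74°C

Primer P1: A+T=1, G+C=9 → Tm = 2(1)+4(9) = 38°C
Primer P2: A+T=3, G+C=17 → Tm = 2(3)+4(17) = 74°C
38°C vs 74°C → primer P2 is higher.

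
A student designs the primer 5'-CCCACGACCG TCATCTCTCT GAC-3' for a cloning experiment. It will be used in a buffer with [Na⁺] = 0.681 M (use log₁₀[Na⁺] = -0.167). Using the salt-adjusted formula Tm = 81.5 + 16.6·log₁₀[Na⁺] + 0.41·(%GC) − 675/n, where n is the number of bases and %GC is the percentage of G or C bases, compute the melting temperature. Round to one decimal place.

Length n = 23. A=4, C=11, T=5, G=3
G+C = 14, so %GC = 14/23 × 100 = 60.87%
Salt term: 16.6 × (-0.167) = -2.772
GC term: 0.41 × 60.87 = 24.957; length term: −675/23 = −29.348
Tm = 81.5 + (-2.772) + 24.957 − 29.348 = 74.337 → 74.3°C

74.3°C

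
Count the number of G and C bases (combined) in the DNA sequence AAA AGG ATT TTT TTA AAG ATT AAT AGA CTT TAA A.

C=1, A=16, T=13, G=4
Total G or C: 4 + 1 = 5

5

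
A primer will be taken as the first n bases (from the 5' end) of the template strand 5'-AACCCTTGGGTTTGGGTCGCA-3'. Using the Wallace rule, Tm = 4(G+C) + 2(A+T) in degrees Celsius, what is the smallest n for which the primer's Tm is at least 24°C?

n = 8

First 7 bases: AACCCTT → Tm = 20°C (< 24°C)
First 8 bases: AACCCTTG → Tm = 24°C (≥ 24°C)
Each additional base adds 2°C (A/T) or 4°C (G/C), so Tm is non-decreasing in n; n = 8 is the first length to reach 24°C.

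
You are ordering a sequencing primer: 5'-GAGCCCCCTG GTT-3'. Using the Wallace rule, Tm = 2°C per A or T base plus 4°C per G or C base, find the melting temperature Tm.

T=3, C=5, G=4, A=1
A+T = 4, G+C = 9
Tm = 2×4 + 4×9 = 44°C

44°C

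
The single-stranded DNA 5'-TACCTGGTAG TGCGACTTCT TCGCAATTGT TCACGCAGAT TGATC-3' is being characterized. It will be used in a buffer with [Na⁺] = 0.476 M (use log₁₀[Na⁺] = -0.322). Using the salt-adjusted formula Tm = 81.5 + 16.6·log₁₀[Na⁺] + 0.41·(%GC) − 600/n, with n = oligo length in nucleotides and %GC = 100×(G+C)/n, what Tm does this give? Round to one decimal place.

82.0°C

Length n = 45. Counting bases: C=11, A=9, G=10, T=15
G+C = 21, so %GC = 21/45 × 100 = 46.667%
Salt term: 16.6 × (-0.322) = -5.345
GC term: 0.41 × 46.667 = 19.133; length term: −600/45 = −13.333
Tm = 81.5 + (-5.345) + 19.133 − 13.333 = 81.955 → 82.0°C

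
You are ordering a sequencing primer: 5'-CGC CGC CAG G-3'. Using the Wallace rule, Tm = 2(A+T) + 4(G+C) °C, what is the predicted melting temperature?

G=4, T=0, A=1, C=5
AT pairs contribute 1, GC pairs contribute 9.
Tm = 2×1 + 4×9 = 38°C

38°C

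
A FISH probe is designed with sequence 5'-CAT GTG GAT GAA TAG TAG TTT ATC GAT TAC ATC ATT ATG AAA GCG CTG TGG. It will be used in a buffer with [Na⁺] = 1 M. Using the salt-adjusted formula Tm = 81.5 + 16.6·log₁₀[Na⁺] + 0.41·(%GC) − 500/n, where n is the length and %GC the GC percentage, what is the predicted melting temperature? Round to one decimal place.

Length n = 51. Counting bases: C=6, T=17, A=15, G=13
G+C = 19, so %GC = 19/51 × 100 = 37.255%
Salt term: 16.6 × (0) = 0
GC term: 0.41 × 37.255 = 15.275; length term: −500/51 = −9.804
Tm = 81.5 + (0) + 15.275 − 9.804 = 86.971 → 87.0°C

87.0°C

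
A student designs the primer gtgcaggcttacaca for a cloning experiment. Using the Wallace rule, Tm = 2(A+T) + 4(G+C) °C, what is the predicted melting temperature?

46°C

Counting bases: C=4, T=3, G=4, A=4
A+T = 7, G+C = 8
Tm = 4·8 + 2·7 = 32 + 14 = 46°C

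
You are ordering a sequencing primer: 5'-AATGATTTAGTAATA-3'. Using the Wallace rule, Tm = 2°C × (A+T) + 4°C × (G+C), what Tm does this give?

34°C

Scanning the sequence gives G=2, T=6, C=0, A=7.
A+T = 13, G+C = 2
Tm = 4·2 + 2·13 = 8 + 26 = 34°C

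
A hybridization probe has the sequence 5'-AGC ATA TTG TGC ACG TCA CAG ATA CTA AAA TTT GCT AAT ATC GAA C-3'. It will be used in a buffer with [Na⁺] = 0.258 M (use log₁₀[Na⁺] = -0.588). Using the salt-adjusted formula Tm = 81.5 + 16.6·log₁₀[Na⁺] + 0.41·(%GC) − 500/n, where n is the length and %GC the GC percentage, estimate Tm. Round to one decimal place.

75.1°C

Length n = 46. C=9, T=13, A=17, G=7
G+C = 16, so %GC = 16/46 × 100 = 34.783%
Salt term: 16.6 × (-0.588) = -9.761
GC term: 0.41 × 34.783 = 14.261; length term: −500/46 = −10.87
Tm = 81.5 + (-9.761) + 14.261 − 10.87 = 75.13 → 75.1°C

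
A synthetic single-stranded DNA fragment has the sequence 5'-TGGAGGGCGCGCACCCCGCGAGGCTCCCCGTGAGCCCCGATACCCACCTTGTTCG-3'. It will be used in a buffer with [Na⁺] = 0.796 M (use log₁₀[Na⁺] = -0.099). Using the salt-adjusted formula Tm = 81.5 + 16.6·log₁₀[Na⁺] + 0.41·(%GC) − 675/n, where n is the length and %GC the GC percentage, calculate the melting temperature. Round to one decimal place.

Length n = 55. Counting bases: C=23, G=17, T=8, A=7
G+C = 40, so %GC = 40/55 × 100 = 72.727%
Salt term: 16.6 × (-0.099) = -1.643
GC term: 0.41 × 72.727 = 29.818; length term: −675/55 = −12.273
Tm = 81.5 + (-1.643) + 29.818 − 12.273 = 97.402 → 97.4°C

97.4°C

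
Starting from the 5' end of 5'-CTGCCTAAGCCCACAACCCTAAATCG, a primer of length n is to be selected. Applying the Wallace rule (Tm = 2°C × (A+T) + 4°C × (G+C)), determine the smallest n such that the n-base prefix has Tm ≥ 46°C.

n = 14

First 13 bases: CTGCCTAAGCCCA → Tm = 42°C (< 46°C)
First 14 bases: CTGCCTAAGCCCAC → Tm = 46°C (≥ 46°C)
Each additional base adds 2°C (A/T) or 4°C (G/C), so Tm is non-decreasing in n; n = 14 is the first length to reach 46°C.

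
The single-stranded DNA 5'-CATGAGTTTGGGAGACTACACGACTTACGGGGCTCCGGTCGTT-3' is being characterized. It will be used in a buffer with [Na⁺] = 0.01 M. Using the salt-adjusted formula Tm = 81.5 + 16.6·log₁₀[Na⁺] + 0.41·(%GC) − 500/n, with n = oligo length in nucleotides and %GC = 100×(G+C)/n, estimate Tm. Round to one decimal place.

59.6°C

Length n = 43. Scanning the sequence gives T=11, C=10, A=8, G=14.
G+C = 24, so %GC = 24/43 × 100 = 55.814%
Salt term: 16.6 × (-2) = -33.2
GC term: 0.41 × 55.814 = 22.884; length term: −500/43 = −11.628
Tm = 81.5 + (-33.2) + 22.884 − 11.628 = 59.556 → 59.6°C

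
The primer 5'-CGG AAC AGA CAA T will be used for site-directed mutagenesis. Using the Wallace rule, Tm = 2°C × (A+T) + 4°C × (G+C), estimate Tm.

Counting bases: C=3, G=3, T=1, A=6
So N_AT = 7 and N_GC = 6.
Tm = 2×7 + 4×6 = 38°C

38°C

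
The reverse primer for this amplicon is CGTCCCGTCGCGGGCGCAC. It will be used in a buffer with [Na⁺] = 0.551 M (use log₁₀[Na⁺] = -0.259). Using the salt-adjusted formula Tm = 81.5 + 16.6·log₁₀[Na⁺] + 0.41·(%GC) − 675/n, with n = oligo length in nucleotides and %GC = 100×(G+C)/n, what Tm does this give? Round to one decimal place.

76.2°C

Length n = 19. C=9, T=2, G=7, A=1
G+C = 16, so %GC = 16/19 × 100 = 84.211%
Salt term: 16.6 × (-0.259) = -4.299
GC term: 0.41 × 84.211 = 34.527; length term: −675/19 = −35.526
Tm = 81.5 + (-4.299) + 34.527 − 35.526 = 76.202 → 76.2°C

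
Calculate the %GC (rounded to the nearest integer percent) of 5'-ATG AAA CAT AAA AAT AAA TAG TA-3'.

13%

A=15, T=5, C=1, G=2
G+C = 2 + 1 = 3 out of 23 bases
%GC = 3/23 × 100 = 13.04% ≈ 13%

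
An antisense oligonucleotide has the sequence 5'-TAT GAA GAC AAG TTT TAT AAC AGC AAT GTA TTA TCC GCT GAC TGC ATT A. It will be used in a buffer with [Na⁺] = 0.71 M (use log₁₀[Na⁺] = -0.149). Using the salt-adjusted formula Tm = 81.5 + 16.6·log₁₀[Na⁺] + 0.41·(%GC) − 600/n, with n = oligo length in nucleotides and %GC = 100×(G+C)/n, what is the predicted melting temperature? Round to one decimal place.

Length n = 49. Base counts: G=8, T=16, C=8, A=17
G+C = 16, so %GC = 16/49 × 100 = 32.653%
Salt term: 16.6 × (-0.149) = -2.473
GC term: 0.41 × 32.653 = 13.388; length term: −600/49 = −12.245
Tm = 81.5 + (-2.473) + 13.388 − 12.245 = 80.17 → 80.2°C

80.2°C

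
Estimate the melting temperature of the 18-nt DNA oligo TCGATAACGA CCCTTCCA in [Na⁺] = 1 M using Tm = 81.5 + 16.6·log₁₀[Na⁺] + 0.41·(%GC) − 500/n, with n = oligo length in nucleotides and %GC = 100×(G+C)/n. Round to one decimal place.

Length n = 18. Base counts: G=2, C=7, A=5, T=4
G+C = 9, so %GC = 9/18 × 100 = 50%
Salt term: 16.6 × (0) = 0
GC term: 0.41 × 50 = 20.5; length term: −500/18 = −27.778
Tm = 81.5 + (0) + 20.5 − 27.778 = 74.222 → 74.2°C

74.2°C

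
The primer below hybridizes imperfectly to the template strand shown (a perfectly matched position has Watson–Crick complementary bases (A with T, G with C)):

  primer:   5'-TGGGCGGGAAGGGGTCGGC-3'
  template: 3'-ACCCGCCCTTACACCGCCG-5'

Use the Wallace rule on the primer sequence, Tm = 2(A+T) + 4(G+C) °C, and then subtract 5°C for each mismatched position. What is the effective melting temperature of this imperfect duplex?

53°C

Primer base counts: A=2, T=2, G=12, C=3 → A+T=4, G+C=15
Perfect-match Tm = 2(4) + 4(15) = 8 + 60 = 68°C
Mismatches (positions where the bases are not complementary): 3 (at positions 11, 13, 15)
Effective Tm = 68 − 3×5 = 68 − 15 = 53°C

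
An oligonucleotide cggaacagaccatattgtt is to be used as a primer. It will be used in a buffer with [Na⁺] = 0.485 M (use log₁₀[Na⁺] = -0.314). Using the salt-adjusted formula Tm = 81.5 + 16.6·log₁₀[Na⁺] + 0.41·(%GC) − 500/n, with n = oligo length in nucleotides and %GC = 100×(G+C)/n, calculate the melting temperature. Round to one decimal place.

Length n = 19. Counting bases: A=6, C=4, G=4, T=5
G+C = 8, so %GC = 8/19 × 100 = 42.105%
Salt term: 16.6 × (-0.314) = -5.212
GC term: 0.41 × 42.105 = 17.263; length term: −500/19 = −26.316
Tm = 81.5 + (-5.212) + 17.263 − 26.316 = 67.235 → 67.2°C

67.2°C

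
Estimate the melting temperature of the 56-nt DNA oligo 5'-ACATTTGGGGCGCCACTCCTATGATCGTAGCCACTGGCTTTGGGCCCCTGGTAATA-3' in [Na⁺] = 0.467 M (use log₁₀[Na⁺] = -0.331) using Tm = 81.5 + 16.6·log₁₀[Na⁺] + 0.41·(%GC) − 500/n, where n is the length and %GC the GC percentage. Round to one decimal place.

89.8°C

Length n = 56. G=15, A=10, T=15, C=16
G+C = 31, so %GC = 31/56 × 100 = 55.357%
Salt term: 16.6 × (-0.331) = -5.495
GC term: 0.41 × 55.357 = 22.696; length term: −500/56 = −8.929
Tm = 81.5 + (-5.495) + 22.696 − 8.929 = 89.772 → 89.8°C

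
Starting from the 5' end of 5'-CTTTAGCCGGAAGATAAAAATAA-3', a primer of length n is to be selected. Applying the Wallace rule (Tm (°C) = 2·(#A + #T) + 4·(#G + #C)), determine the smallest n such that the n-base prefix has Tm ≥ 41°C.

n = 14

First 13 bases: CTTTAGCCGGAAG → Tm = 40°C (< 41°C)
First 14 bases: CTTTAGCCGGAAGA → Tm = 42°C (≥ 41°C)
Since every base adds ≥2°C, Tm only increases with n, so the threshold is first crossed at n = 14.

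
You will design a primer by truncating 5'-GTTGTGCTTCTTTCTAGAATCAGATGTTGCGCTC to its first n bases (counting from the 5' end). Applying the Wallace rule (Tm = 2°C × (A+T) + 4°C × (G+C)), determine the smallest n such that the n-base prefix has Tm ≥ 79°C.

n = 29

First 28 bases: GTTGTGCTTCTTTCTAGAATCAGATGTT → Tm = 76°C (< 79°C)
First 29 bases: GTTGTGCTTCTTTCTAGAATCAGATGTTG → Tm = 80°C (≥ 79°C)
Each additional base adds 2°C (A/T) or 4°C (G/C), so Tm is non-decreasing in n; n = 29 is the first length to reach 79°C.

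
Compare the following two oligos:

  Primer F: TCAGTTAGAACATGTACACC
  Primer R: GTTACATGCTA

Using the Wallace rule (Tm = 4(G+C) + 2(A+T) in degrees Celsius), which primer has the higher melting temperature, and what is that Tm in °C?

Primer F, 56°C

Primer F: A+T=12, G+C=8 → Tm = 2(12)+4(8) = 56°C
Primer R: A+T=7, G+C=4 → Tm = 2(7)+4(4) = 30°C
56°C vs 30°C → primer F is higher.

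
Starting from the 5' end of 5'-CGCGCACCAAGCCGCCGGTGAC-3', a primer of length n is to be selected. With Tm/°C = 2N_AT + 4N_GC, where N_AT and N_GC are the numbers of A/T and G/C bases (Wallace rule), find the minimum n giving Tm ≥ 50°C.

First 13 bases: CGCGCACCAAGCC → Tm = 46°C (< 50°C)
First 14 bases: CGCGCACCAAGCCG → Tm = 50°C (≥ 50°C)
Since every base adds ≥2°C, Tm only increases with n, so the threshold is first crossed at n = 14.

n = 14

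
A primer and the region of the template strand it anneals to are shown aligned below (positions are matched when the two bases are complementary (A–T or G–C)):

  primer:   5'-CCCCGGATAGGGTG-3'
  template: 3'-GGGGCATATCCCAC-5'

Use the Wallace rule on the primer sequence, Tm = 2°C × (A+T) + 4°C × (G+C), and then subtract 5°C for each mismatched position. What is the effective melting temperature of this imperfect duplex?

Primer base counts: A=2, T=2, G=6, C=4 → A+T=4, G+C=10
Perfect-match Tm = 2(4) + 4(10) = 8 + 40 = 48°C
Mismatches (positions where the bases are not complementary): 1 (at position 6)
Effective Tm = 48 − 1×5 = 48 − 5 = 43°C

43°C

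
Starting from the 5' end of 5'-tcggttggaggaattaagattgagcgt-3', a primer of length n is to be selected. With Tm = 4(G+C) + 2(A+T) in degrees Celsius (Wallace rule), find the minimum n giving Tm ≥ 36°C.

n = 11

First 10 bases: TCGGTTGGAG → Tm = 32°C (< 36°C)
First 11 bases: TCGGTTGGAGG → Tm = 36°C (≥ 36°C)
Each additional base adds 2°C (A/T) or 4°C (G/C), so Tm is non-decreasing in n; n = 11 is the first length to reach 36°C.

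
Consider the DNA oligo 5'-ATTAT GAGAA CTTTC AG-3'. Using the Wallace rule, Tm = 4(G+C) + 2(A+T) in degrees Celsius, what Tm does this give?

A=6, G=3, C=2, T=6
AT pairs contribute 12, GC pairs contribute 5.
Tm = 2×12 + 4×5 = 44°C

44°C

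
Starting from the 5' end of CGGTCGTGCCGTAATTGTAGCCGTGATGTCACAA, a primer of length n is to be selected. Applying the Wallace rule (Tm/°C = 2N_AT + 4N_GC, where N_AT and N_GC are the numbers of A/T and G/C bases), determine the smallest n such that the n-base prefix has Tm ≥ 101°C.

n = 33

First 32 bases: CGGTCGTGCCGTAATTGTAGCCGTGATGTCAC → Tm = 100°C (< 101°C)
First 33 bases: CGGTCGTGCCGTAATTGTAGCCGTGATGTCACA → Tm = 102°C (≥ 101°C)
Each additional base adds 2°C (A/T) or 4°C (G/C), so Tm is non-decreasing in n; n = 33 is the first length to reach 101°C.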